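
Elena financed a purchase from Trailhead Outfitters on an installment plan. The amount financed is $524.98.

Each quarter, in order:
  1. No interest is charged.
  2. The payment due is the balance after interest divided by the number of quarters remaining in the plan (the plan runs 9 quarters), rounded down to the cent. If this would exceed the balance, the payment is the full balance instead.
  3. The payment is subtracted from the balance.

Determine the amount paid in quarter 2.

$58.33

Quarter 1: $524.98 − $58.33 → $466.65
Quarter 2: $466.65 − $58.33 → $408.32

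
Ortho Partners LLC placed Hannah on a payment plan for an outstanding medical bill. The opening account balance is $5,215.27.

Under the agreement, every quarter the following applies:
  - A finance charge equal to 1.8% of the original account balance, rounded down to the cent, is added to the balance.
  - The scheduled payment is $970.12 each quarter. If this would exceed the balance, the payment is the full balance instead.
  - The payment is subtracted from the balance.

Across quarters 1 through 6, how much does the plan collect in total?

$5,778.49

Quarter 1: $5,215.27 +$93.87 interest = $5,309.14; pay $970.12 → $4,339.02
Quarter 2: $4,339.02 +$93.87 interest = $4,432.89; pay $970.12 → $3,462.77
Quarter 3: $3,462.77 +$93.87 interest = $3,556.64; pay $970.12 → $2,586.52
Quarter 4: $2,586.52 +$93.87 interest = $2,680.39; pay $970.12 → $1,710.27
Quarter 5: $1,710.27 +$93.87 interest = $1,804.14; pay $970.12 → $834.02
Quarter 6: $834.02 +$93.87 interest = $927.89; pay $927.89 → $0.00
Total paid: $5,778.49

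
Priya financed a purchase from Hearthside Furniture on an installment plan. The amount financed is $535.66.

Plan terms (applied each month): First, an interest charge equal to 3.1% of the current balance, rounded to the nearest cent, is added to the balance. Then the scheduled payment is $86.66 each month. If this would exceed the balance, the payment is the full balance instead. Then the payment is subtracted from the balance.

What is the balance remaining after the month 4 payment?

$242.14

Month 1: opening $535.66; interest $16.61 → $552.27; payment $86.66; balance $465.61
Month 2: opening $465.61; interest $14.43 → $480.04; payment $86.66; balance $393.38
Month 3: opening $393.38; interest $12.19 → $405.57; payment $86.66; balance $318.91
Month 4: opening $318.91; interest $9.89 → $328.80; payment $86.66; balance $242.14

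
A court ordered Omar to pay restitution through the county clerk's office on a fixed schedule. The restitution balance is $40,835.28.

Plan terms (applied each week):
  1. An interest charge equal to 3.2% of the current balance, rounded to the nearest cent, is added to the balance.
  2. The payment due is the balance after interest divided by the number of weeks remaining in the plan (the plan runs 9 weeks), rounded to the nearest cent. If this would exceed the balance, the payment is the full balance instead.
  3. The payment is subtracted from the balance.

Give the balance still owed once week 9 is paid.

$0.00

# | Opening | Interest | Payment | End bal
1 | $40,835.28 | $1,306.73 | $4,682.45 | $37,459.56
2 | $37,459.56 | $1,198.71 | $4,832.28 | $33,825.99
3 | $33,825.99 | $1,082.43 | $4,986.92 | $29,921.50
4 | $29,921.50 | $957.49 | $5,146.50 | $25,732.49
5 | $25,732.49 | $823.44 | $5,311.19 | $21,244.74
6 | $21,244.74 | $679.83 | $5,481.14 | $16,443.43
7 | $16,443.43 | $526.19 | $5,656.54 | $11,313.08
8 | $11,313.08 | $362.02 | $5,837.55 | $5,837.55
9 | $5,837.55 | $186.80 | $6,024.35 | $0.00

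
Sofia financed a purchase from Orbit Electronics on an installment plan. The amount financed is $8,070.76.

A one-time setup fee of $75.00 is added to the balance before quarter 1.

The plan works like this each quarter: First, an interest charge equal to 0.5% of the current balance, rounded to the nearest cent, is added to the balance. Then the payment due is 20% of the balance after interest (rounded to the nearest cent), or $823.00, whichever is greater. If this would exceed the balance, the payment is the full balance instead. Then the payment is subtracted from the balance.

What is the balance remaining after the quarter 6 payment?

Quarter 1: $8,145.76 +$40.73 interest = $8,186.49; pay $1,637.30 → $6,549.19
Quarter 2: $6,549.19 +$32.75 interest = $6,581.94; pay $1,316.39 → $5,265.55
Quarter 3: $5,265.55 +$26.33 interest = $5,291.88; pay $1,058.38 → $4,233.50
Quarter 4: $4,233.50 +$21.17 interest = $4,254.67; pay $850.93 → $3,403.74
Quarter 5: $3,403.74 +$17.02 interest = $3,420.76; pay $823.00 → $2,597.76
Quarter 6: $2,597.76 +$12.99 interest = $2,610.75; pay $823.00 → $1,787.75

$1,787.75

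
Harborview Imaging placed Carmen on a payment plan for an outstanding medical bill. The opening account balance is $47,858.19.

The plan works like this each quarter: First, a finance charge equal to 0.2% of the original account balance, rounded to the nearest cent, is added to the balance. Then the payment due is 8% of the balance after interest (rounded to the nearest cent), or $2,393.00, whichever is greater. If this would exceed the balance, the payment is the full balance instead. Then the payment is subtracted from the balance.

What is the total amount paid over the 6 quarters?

# | Opening | Interest | Payment | End bal
1 | $47,858.19 | $95.72 | $3,836.31 | $44,117.60
2 | $44,117.60 | $95.72 | $3,537.07 | $40,676.25
3 | $40,676.25 | $95.72 | $3,261.76 | $37,510.21
4 | $37,510.21 | $95.72 | $3,008.47 | $34,597.46
5 | $34,597.46 | $95.72 | $2,775.45 | $31,917.73
6 | $31,917.73 | $95.72 | $2,561.08 | $29,452.37
Total paid: $18,980.14

$18,980.14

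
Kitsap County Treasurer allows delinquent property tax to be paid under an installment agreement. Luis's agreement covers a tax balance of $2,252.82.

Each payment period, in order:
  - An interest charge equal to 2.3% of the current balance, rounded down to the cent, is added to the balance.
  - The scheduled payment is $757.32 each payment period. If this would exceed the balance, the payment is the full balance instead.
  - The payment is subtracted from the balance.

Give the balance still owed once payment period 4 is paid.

Payment period 1: $2,252.82 +$51.81 interest = $2,304.63; pay $757.32 → $1,547.31
Payment period 2: $1,547.31 +$35.58 interest = $1,582.89; pay $757.32 → $825.57
Payment period 3: $825.57 +$18.98 interest = $844.55; pay $757.32 → $87.23
Payment period 4: $87.23 +$2.00 interest = $89.23; pay $89.23 → $0.00

$0.00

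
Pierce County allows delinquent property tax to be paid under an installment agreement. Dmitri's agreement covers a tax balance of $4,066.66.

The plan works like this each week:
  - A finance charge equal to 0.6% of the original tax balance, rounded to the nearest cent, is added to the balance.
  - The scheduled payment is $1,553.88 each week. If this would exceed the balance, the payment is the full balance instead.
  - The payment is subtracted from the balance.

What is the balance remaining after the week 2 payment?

Week 1: $4,066.66 +$24.40 interest = $4,091.06; pay $1,553.88 → $2,537.18
Week 2: $2,537.18 +$24.40 interest = $2,561.58; pay $1,553.88 → $1,007.70

$1,007.70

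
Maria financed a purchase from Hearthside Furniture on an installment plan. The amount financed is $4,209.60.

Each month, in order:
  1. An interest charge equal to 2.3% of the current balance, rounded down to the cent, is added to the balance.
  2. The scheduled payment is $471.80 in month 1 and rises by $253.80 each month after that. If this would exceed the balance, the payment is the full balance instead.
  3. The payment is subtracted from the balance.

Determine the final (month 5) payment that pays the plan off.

Month 1: opening $4,209.60; interest $96.82 → $4,306.42; payment $471.80; balance $3,834.62
Month 2: opening $3,834.62; interest $88.19 → $3,922.81; payment $725.60; balance $3,197.21
Month 3: opening $3,197.21; interest $73.53 → $3,270.74; payment $979.40; balance $2,291.34
Month 4: opening $2,291.34; interest $52.70 → $2,344.04; payment $1,233.20; balance $1,110.84
Month 5: opening $1,110.84; interest $25.54 → $1,136.38; payment $1,136.38; balance $0.00

$1,136.38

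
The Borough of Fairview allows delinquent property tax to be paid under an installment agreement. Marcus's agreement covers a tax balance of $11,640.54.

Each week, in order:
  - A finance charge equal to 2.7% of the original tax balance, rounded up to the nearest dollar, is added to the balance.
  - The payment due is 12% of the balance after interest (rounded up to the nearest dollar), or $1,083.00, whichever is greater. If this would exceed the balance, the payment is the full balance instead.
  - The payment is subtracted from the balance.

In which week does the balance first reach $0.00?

15

Week 1: $11,640.54 +$315.00 interest = $11,955.54; pay $1,435.00 → $10,520.54
Week 2: $10,520.54 +$315.00 interest = $10,835.54; pay $1,301.00 → $9,534.54
Week 3: $9,534.54 +$315.00 interest = $9,849.54; pay $1,182.00 → $8,667.54
Week 4: $8,667.54 +$315.00 interest = $8,982.54; pay $1,083.00 → $7,899.54
Week 5: $7,899.54 +$315.00 interest = $8,214.54; pay $1,083.00 → $7,131.54
Week 6: $7,131.54 +$315.00 interest = $7,446.54; pay $1,083.00 → $6,363.54
Week 7: $6,363.54 +$315.00 interest = $6,678.54; pay $1,083.00 → $5,595.54
Week 8: $5,595.54 +$315.00 interest = $5,910.54; pay $1,083.00 → $4,827.54
Week 9: $4,827.54 +$315.00 interest = $5,142.54; pay $1,083.00 → $4,059.54
Week 10: $4,059.54 +$315.00 interest = $4,374.54; pay $1,083.00 → $3,291.54
Week 11: $3,291.54 +$315.00 interest = $3,606.54; pay $1,083.00 → $2,523.54
Week 12: $2,523.54 +$315.00 interest = $2,838.54; pay $1,083.00 → $1,755.54
Week 13: $1,755.54 +$315.00 interest = $2,070.54; pay $1,083.00 → $987.54
Week 14: $987.54 +$315.00 interest = $1,302.54; pay $1,083.00 → $219.54
Week 15: $219.54 +$315.00 interest = $534.54; pay $534.54 → $0.00
Balance reaches $0.00 in week 15.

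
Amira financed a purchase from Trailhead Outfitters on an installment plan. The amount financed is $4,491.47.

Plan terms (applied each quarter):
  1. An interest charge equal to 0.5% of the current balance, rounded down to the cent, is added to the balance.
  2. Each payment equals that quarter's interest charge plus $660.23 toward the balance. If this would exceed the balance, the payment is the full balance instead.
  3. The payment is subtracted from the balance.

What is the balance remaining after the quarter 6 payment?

$530.09

Quarter 1: opening $4,491.47; interest $22.45 → $4,513.92; payment $682.68; balance $3,831.24
Quarter 2: opening $3,831.24; interest $19.15 → $3,850.39; payment $679.38; balance $3,171.01
Quarter 3: opening $3,171.01; interest $15.85 → $3,186.86; payment $676.08; balance $2,510.78
Quarter 4: opening $2,510.78; interest $12.55 → $2,523.33; payment $672.78; balance $1,850.55
Quarter 5: opening $1,850.55; interest $9.25 → $1,859.80; payment $669.48; balance $1,190.32
Quarter 6: opening $1,190.32; interest $5.95 → $1,196.27; payment $666.18; balance $530.09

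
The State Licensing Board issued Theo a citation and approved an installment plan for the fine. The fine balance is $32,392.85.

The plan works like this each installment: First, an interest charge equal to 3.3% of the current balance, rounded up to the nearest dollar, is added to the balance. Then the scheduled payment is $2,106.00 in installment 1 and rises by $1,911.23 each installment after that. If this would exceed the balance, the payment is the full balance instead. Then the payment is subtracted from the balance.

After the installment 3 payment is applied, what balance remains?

$23,382.16

# | Opening | Interest | Payment | End bal
1 | $32,392.85 | $1,069.00 | $2,106.00 | $31,355.85
2 | $31,355.85 | $1,035.00 | $4,017.23 | $28,373.62
3 | $28,373.62 | $937.00 | $5,928.46 | $23,382.16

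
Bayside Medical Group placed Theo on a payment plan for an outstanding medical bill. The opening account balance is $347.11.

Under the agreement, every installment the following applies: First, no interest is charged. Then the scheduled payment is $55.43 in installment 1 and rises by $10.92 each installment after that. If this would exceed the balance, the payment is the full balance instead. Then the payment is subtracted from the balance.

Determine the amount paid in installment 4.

# | Opening | Payment | End bal
1 | $347.11 | $55.43 | $291.68
2 | $291.68 | $66.35 | $225.33
3 | $225.33 | $77.27 | $148.06
4 | $148.06 | $88.19 | $59.87

$88.19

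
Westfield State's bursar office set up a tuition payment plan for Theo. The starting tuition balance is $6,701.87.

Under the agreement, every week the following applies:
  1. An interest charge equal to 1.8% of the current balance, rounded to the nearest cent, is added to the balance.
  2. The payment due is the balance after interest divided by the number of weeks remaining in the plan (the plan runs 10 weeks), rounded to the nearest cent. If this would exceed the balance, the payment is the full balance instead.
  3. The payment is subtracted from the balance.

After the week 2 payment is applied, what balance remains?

Week 1: $6,701.87 +$120.63 interest = $6,822.50; pay $682.25 → $6,140.25
Week 2: $6,140.25 +$110.52 interest = $6,250.77; pay $694.53 → $5,556.24

$5,556.24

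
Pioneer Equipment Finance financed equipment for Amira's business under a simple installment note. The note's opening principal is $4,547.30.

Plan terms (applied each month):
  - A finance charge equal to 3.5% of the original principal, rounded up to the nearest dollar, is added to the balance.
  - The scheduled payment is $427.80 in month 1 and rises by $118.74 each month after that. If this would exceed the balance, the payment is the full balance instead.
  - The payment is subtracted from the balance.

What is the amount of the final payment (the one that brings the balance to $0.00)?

# | Opening | Interest | Payment | End bal
1 | $4,547.30 | $160.00 | $427.80 | $4,279.50
2 | $4,279.50 | $160.00 | $546.54 | $3,892.96
3 | $3,892.96 | $160.00 | $665.28 | $3,387.68
4 | $3,387.68 | $160.00 | $784.02 | $2,763.66
5 | $2,763.66 | $160.00 | $902.76 | $2,020.90
6 | $2,020.90 | $160.00 | $1,021.50 | $1,159.40
7 | $1,159.40 | $160.00 | $1,140.24 | $179.16
8 | $179.16 | $160.00 | $339.16 | $0.00

$339.16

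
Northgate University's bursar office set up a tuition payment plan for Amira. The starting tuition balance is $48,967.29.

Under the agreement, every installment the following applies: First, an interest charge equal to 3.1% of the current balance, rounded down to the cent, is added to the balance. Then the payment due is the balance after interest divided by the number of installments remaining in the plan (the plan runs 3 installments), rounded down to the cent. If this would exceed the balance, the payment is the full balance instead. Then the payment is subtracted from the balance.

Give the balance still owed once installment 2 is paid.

$17,350.11

Installment 1: $48,967.29 +$1,517.98 interest = $50,485.27; pay $16,828.42 → $33,656.85
Installment 2: $33,656.85 +$1,043.36 interest = $34,700.21; pay $17,350.10 → $17,350.11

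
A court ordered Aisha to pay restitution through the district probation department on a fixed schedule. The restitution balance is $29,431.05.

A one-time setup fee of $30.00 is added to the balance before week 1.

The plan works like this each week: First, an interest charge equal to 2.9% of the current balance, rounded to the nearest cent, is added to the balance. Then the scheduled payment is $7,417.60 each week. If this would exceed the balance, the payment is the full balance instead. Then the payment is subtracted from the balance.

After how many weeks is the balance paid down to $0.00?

Week 1: $29,461.05 +$854.37 interest = $30,315.42; pay $7,417.60 → $22,897.82
Week 2: $22,897.82 +$664.04 interest = $23,561.86; pay $7,417.60 → $16,144.26
Week 3: $16,144.26 +$468.18 interest = $16,612.44; pay $7,417.60 → $9,194.84
Week 4: $9,194.84 +$266.65 interest = $9,461.49; pay $7,417.60 → $2,043.89
Week 5: $2,043.89 +$59.27 interest = $2,103.16; pay $2,103.16 → $0.00
Balance reaches $0.00 in week 5.

5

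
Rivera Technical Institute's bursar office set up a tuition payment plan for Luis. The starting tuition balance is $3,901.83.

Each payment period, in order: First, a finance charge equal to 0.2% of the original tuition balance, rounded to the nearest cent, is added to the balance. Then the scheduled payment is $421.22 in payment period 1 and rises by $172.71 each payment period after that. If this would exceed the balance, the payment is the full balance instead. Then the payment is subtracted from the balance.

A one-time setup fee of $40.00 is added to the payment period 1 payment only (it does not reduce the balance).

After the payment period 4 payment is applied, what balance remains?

$1,211.89

Payment period 1: $3,901.83 +$7.80 interest = $3,909.63; pay $421.22 (+ $40.00 fee) → $3,488.41
Payment period 2: $3,488.41 +$7.80 interest = $3,496.21; pay $593.93 → $2,902.28
Payment period 3: $2,902.28 +$7.80 interest = $2,910.08; pay $766.64 → $2,143.44
Payment period 4: $2,143.44 +$7.80 interest = $2,151.24; pay $939.35 → $1,211.89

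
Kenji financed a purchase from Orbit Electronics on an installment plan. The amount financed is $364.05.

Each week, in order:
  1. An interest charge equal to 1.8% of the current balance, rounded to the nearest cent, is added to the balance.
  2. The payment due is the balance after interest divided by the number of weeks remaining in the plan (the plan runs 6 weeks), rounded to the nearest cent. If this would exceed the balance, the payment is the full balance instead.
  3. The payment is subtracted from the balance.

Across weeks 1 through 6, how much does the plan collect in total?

Week 1: $364.05 +$6.55 interest = $370.60; pay $61.77 → $308.83
Week 2: $308.83 +$5.56 interest = $314.39; pay $62.88 → $251.51
Week 3: $251.51 +$4.53 interest = $256.04; pay $64.01 → $192.03
Week 4: $192.03 +$3.46 interest = $195.49; pay $65.16 → $130.33
Week 5: $130.33 +$2.35 interest = $132.68; pay $66.34 → $66.34
Week 6: $66.34 +$1.19 interest = $67.53; pay $67.53 → $0.00
Total paid: $387.69

$387.69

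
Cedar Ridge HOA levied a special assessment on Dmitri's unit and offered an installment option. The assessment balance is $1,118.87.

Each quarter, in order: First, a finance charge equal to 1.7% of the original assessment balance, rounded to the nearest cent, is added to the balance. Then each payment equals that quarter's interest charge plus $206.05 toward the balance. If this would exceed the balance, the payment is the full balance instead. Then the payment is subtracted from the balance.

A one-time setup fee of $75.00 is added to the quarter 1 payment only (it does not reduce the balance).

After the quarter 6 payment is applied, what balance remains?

$0.00

Quarter 1: opening $1,118.87; interest $19.02 → $1,137.89; payment $225.07 (+ $75.00 fee); balance $912.82
Quarter 2: opening $912.82; interest $19.02 → $931.84; payment $225.07; balance $706.77
Quarter 3: opening $706.77; interest $19.02 → $725.79; payment $225.07; balance $500.72
Quarter 4: opening $500.72; interest $19.02 → $519.74; payment $225.07; balance $294.67
Quarter 5: opening $294.67; interest $19.02 → $313.69; payment $225.07; balance $88.62
Quarter 6: opening $88.62; interest $19.02 → $107.64; payment $107.64; balance $0.00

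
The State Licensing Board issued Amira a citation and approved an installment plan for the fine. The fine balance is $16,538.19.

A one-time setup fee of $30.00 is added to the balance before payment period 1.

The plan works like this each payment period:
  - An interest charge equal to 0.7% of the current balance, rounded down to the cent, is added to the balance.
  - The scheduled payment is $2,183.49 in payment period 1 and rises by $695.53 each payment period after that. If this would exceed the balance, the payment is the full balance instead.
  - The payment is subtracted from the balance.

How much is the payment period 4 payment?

$4,270.08

# | Opening | Interest | Payment | End bal
1 | $16,568.19 | $115.97 | $2,183.49 | $14,500.67
2 | $14,500.67 | $101.50 | $2,879.02 | $11,723.15
3 | $11,723.15 | $82.06 | $3,574.55 | $8,230.66
4 | $8,230.66 | $57.61 | $4,270.08 | $4,018.19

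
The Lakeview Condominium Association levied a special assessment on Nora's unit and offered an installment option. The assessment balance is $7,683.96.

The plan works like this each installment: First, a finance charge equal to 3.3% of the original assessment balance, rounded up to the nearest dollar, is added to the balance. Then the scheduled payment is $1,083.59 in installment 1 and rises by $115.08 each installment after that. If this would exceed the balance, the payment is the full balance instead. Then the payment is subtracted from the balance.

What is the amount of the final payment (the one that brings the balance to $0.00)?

Installment 1: opening $7,683.96; interest $254.00 → $7,937.96; payment $1,083.59; balance $6,854.37
Installment 2: opening $6,854.37; interest $254.00 → $7,108.37; payment $1,198.67; balance $5,909.70
Installment 3: opening $5,909.70; interest $254.00 → $6,163.70; payment $1,313.75; balance $4,849.95
Installment 4: opening $4,849.95; interest $254.00 → $5,103.95; payment $1,428.83; balance $3,675.12
Installment 5: opening $3,675.12; interest $254.00 → $3,929.12; payment $1,543.91; balance $2,385.21
Installment 6: opening $2,385.21; interest $254.00 → $2,639.21; payment $1,658.99; balance $980.22
Installment 7: opening $980.22; interest $254.00 → $1,234.22; payment $1,234.22; balance $0.00

$1,234.22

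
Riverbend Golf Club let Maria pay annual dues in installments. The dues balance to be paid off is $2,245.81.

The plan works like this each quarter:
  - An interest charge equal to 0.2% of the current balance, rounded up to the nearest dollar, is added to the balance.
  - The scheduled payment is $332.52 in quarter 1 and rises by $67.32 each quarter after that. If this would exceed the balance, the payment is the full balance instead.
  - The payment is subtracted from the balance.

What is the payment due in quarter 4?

# | Opening | Interest | Payment | End bal
1 | $2,245.81 | $5.00 | $332.52 | $1,918.29
2 | $1,918.29 | $4.00 | $399.84 | $1,522.45
3 | $1,522.45 | $4.00 | $467.16 | $1,059.29
4 | $1,059.29 | $3.00 | $534.48 | $527.81

$534.48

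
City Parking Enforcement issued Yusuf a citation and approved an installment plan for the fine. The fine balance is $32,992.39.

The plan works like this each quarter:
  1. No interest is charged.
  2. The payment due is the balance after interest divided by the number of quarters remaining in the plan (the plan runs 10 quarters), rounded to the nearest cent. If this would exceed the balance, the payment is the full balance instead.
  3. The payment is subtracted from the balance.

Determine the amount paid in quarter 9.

Quarter 1: opening $32,992.39; payment $3,299.24; balance $29,693.15
Quarter 2: opening $29,693.15; payment $3,299.24; balance $26,393.91
Quarter 3: opening $26,393.91; payment $3,299.24; balance $23,094.67
Quarter 4: opening $23,094.67; payment $3,299.24; balance $19,795.43
Quarter 5: opening $19,795.43; payment $3,299.24; balance $16,496.19
Quarter 6: opening $16,496.19; payment $3,299.24; balance $13,196.95
Quarter 7: opening $13,196.95; payment $3,299.24; balance $9,897.71
Quarter 8: opening $9,897.71; payment $3,299.24; balance $6,598.47
Quarter 9: opening $6,598.47; payment $3,299.24; balance $3,299.23

$3,299.24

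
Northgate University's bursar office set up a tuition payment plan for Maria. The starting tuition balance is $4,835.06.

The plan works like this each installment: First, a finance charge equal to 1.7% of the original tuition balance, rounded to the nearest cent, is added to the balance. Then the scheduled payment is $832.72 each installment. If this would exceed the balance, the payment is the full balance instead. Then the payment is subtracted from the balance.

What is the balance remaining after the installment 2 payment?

$3,334.02

Installment 1: $4,835.06 +$82.20 interest = $4,917.26; pay $832.72 → $4,084.54
Installment 2: $4,084.54 +$82.20 interest = $4,166.74; pay $832.72 → $3,334.02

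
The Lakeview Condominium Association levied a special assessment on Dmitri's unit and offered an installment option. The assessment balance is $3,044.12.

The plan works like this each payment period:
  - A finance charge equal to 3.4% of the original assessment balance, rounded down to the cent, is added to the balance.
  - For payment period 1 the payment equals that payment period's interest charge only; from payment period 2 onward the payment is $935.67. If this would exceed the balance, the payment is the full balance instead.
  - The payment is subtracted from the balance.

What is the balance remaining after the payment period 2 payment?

$2,211.95

Payment period 1: opening $3,044.12; interest $103.50 → $3,147.62; payment $103.50; balance $3,044.12
Payment period 2: opening $3,044.12; interest $103.50 → $3,147.62; payment $935.67; balance $2,211.95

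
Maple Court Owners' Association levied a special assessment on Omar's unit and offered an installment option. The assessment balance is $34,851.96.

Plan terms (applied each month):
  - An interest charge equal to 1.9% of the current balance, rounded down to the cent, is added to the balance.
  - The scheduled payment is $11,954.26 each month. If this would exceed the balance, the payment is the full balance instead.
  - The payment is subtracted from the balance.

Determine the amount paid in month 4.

$334.23

Month 1: $34,851.96 +$662.18 interest = $35,514.14; pay $11,954.26 → $23,559.88
Month 2: $23,559.88 +$447.63 interest = $24,007.51; pay $11,954.26 → $12,053.25
Month 3: $12,053.25 +$229.01 interest = $12,282.26; pay $11,954.26 → $328.00
Month 4: $328.00 +$6.23 interest = $334.23; pay $334.23 → $0.00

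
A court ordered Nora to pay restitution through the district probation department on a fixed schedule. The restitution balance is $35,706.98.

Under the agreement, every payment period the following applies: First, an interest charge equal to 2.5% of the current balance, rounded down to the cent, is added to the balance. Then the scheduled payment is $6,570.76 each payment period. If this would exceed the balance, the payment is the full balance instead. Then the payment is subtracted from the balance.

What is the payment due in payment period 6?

$6,007.60

# | Opening | Interest | Payment | End bal
1 | $35,706.98 | $892.67 | $6,570.76 | $30,028.89
2 | $30,028.89 | $750.72 | $6,570.76 | $24,208.85
3 | $24,208.85 | $605.22 | $6,570.76 | $18,243.31
4 | $18,243.31 | $456.08 | $6,570.76 | $12,128.63
5 | $12,128.63 | $303.21 | $6,570.76 | $5,861.08
6 | $5,861.08 | $146.52 | $6,007.60 | $0.00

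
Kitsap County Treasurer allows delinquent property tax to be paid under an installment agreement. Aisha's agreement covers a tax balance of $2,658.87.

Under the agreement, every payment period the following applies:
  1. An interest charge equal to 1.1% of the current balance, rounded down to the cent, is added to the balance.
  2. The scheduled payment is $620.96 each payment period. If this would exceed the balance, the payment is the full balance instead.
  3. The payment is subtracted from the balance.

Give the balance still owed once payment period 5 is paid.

# | Opening | Interest | Payment | End bal
1 | $2,658.87 | $29.24 | $620.96 | $2,067.15
2 | $2,067.15 | $22.73 | $620.96 | $1,468.92
3 | $1,468.92 | $16.15 | $620.96 | $864.11
4 | $864.11 | $9.50 | $620.96 | $252.65
5 | $252.65 | $2.77 | $255.42 | $0.00

$0.00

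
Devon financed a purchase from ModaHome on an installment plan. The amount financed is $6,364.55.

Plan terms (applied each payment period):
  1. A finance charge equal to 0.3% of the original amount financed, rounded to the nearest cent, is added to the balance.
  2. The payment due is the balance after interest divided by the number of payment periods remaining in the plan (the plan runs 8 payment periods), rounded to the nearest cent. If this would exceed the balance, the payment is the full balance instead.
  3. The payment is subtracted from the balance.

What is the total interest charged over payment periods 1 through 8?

Payment period 1: $6,364.55 +$19.09 interest = $6,383.64; pay $797.96 → $5,585.68
Payment period 2: $5,585.68 +$19.09 interest = $5,604.77; pay $800.68 → $4,804.09
Payment period 3: $4,804.09 +$19.09 interest = $4,823.18; pay $803.86 → $4,019.32
Payment period 4: $4,019.32 +$19.09 interest = $4,038.41; pay $807.68 → $3,230.73
Payment period 5: $3,230.73 +$19.09 interest = $3,249.82; pay $812.46 → $2,437.36
Payment period 6: $2,437.36 +$19.09 interest = $2,456.45; pay $818.82 → $1,637.63
Payment period 7: $1,637.63 +$19.09 interest = $1,656.72; pay $828.36 → $828.36
Payment period 8: $828.36 +$19.09 interest = $847.45; pay $847.45 → $0.00
Total interest: $19.09 + $19.09 + $19.09 + $19.09 + $19.09 + $19.09 + $19.09 + $19.09 = $152.72

$152.72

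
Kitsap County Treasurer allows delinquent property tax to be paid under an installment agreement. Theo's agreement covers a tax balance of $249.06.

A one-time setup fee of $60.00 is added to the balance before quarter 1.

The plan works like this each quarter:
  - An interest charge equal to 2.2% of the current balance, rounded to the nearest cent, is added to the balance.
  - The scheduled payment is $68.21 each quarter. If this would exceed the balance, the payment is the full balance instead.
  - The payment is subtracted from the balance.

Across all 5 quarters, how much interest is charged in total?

Quarter 1: opening $309.06; interest $6.80 → $315.86; payment $68.21; balance $247.65
Quarter 2: opening $247.65; interest $5.45 → $253.10; payment $68.21; balance $184.89
Quarter 3: opening $184.89; interest $4.07 → $188.96; payment $68.21; balance $120.75
Quarter 4: opening $120.75; interest $2.66 → $123.41; payment $68.21; balance $55.20
Quarter 5: opening $55.20; interest $1.21 → $56.41; payment $56.41; balance $0.00
Total interest: $6.80 + $5.45 + $4.07 + $2.66 + $1.21 = $20.19

$20.19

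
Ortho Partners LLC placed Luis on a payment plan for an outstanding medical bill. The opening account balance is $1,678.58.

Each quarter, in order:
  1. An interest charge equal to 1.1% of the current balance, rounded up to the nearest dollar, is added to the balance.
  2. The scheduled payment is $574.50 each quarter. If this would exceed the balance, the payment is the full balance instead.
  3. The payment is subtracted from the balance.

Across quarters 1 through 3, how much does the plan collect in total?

Quarter 1: $1,678.58 +$19.00 interest = $1,697.58; pay $574.50 → $1,123.08
Quarter 2: $1,123.08 +$13.00 interest = $1,136.08; pay $574.50 → $561.58
Quarter 3: $561.58 +$7.00 interest = $568.58; pay $568.58 → $0.00
Total paid: $1,717.58

$1,717.58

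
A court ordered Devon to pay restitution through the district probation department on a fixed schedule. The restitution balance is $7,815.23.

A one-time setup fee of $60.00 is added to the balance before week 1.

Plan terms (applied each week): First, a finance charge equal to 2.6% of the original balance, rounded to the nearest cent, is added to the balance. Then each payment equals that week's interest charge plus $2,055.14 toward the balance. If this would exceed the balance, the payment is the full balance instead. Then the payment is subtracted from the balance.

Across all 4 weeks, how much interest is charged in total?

$812.80

# | Opening | Interest | Payment | End bal
1 | $7,875.23 | $203.20 | $2,258.34 | $5,820.09
2 | $5,820.09 | $203.20 | $2,258.34 | $3,764.95
3 | $3,764.95 | $203.20 | $2,258.34 | $1,709.81
4 | $1,709.81 | $203.20 | $1,913.01 | $0.00
Total interest: $203.20 + $203.20 + $203.20 + $203.20 = $812.80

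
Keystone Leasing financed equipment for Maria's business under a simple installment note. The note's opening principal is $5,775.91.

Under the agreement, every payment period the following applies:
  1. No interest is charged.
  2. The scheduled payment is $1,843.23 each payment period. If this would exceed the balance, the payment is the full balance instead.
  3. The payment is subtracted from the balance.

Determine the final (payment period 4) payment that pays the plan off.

Payment period 1: opening $5,775.91; payment $1,843.23; balance $3,932.68
Payment period 2: opening $3,932.68; payment $1,843.23; balance $2,089.45
Payment period 3: opening $2,089.45; payment $1,843.23; balance $246.22
Payment period 4: opening $246.22; payment $246.22; balance $0.00

$246.22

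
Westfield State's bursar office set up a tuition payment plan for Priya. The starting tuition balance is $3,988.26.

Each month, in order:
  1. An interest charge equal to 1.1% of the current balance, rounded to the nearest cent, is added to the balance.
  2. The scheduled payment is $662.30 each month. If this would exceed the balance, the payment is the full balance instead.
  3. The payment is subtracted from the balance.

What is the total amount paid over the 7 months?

# | Opening | Interest | Payment | End bal
1 | $3,988.26 | $43.87 | $662.30 | $3,369.83
2 | $3,369.83 | $37.07 | $662.30 | $2,744.60
3 | $2,744.60 | $30.19 | $662.30 | $2,112.49
4 | $2,112.49 | $23.24 | $662.30 | $1,473.43
5 | $1,473.43 | $16.21 | $662.30 | $827.34
6 | $827.34 | $9.10 | $662.30 | $174.14
7 | $174.14 | $1.92 | $176.06 | $0.00
Total paid: $4,149.86

$4,149.86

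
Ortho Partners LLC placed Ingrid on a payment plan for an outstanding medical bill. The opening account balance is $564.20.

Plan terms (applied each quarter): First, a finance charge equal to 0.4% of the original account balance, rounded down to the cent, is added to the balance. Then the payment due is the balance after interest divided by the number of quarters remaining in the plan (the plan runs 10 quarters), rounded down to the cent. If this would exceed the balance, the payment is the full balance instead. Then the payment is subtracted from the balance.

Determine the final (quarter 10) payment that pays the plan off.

$63.02

Quarter 1: opening $564.20; interest $2.25 → $566.45; payment $56.64; balance $509.81
Quarter 2: opening $509.81; interest $2.25 → $512.06; payment $56.89; balance $455.17
Quarter 3: opening $455.17; interest $2.25 → $457.42; payment $57.17; balance $400.25
Quarter 4: opening $400.25; interest $2.25 → $402.50; payment $57.50; balance $345.00
Quarter 5: opening $345.00; interest $2.25 → $347.25; payment $57.87; balance $289.38
Quarter 6: opening $289.38; interest $2.25 → $291.63; payment $58.32; balance $233.31
Quarter 7: opening $233.31; interest $2.25 → $235.56; payment $58.89; balance $176.67
Quarter 8: opening $176.67; interest $2.25 → $178.92; payment $59.64; balance $119.28
Quarter 9: opening $119.28; interest $2.25 → $121.53; payment $60.76; balance $60.77
Quarter 10: opening $60.77; interest $2.25 → $63.02; payment $63.02; balance $0.00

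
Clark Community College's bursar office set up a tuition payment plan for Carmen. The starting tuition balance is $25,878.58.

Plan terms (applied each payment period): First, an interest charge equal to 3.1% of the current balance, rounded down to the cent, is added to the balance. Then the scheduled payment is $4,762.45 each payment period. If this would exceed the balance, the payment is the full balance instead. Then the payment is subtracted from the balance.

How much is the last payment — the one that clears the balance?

Payment period 1: $25,878.58 +$802.23 interest = $26,680.81; pay $4,762.45 → $21,918.36
Payment period 2: $21,918.36 +$679.46 interest = $22,597.82; pay $4,762.45 → $17,835.37
Payment period 3: $17,835.37 +$552.89 interest = $18,388.26; pay $4,762.45 → $13,625.81
Payment period 4: $13,625.81 +$422.40 interest = $14,048.21; pay $4,762.45 → $9,285.76
Payment period 5: $9,285.76 +$287.85 interest = $9,573.61; pay $4,762.45 → $4,811.16
Payment period 6: $4,811.16 +$149.14 interest = $4,960.30; pay $4,762.45 → $197.85
Payment period 7: $197.85 +$6.13 interest = $203.98; pay $203.98 → $0.00

$203.98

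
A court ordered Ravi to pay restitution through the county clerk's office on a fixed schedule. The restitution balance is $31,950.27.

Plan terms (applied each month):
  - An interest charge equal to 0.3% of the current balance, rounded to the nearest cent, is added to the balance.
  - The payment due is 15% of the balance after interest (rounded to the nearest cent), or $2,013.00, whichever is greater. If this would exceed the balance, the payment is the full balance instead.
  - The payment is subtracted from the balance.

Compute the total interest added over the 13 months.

Month 1: opening $31,950.27; interest $95.85 → $32,046.12; payment $4,806.92; balance $27,239.20
Month 2: opening $27,239.20; interest $81.72 → $27,320.92; payment $4,098.14; balance $23,222.78
Month 3: opening $23,222.78; interest $69.67 → $23,292.45; payment $3,493.87; balance $19,798.58
Month 4: opening $19,798.58; interest $59.40 → $19,857.98; payment $2,978.70; balance $16,879.28
Month 5: opening $16,879.28; interest $50.64 → $16,929.92; payment $2,539.49; balance $14,390.43
Month 6: opening $14,390.43; interest $43.17 → $14,433.60; payment $2,165.04; balance $12,268.56
Month 7: opening $12,268.56; interest $36.81 → $12,305.37; payment $2,013.00; balance $10,292.37
Month 8: opening $10,292.37; interest $30.88 → $10,323.25; payment $2,013.00; balance $8,310.25
Month 9: opening $8,310.25; interest $24.93 → $8,335.18; payment $2,013.00; balance $6,322.18
Month 10: opening $6,322.18; interest $18.97 → $6,341.15; payment $2,013.00; balance $4,328.15
Month 11: opening $4,328.15; interest $12.98 → $4,341.13; payment $2,013.00; balance $2,328.13
Month 12: opening $2,328.13; interest $6.98 → $2,335.11; payment $2,013.00; balance $322.11
Month 13: opening $322.11; interest $0.97 → $323.08; payment $323.08; balance $0.00
Total interest: $95.85 + $81.72 + $69.67 + $59.40 + $50.64 + $43.17 + $36.81 + $30.88 + $24.93 + $18.97 + $12.98 + $6.98 + $0.97 = $532.97

$532.97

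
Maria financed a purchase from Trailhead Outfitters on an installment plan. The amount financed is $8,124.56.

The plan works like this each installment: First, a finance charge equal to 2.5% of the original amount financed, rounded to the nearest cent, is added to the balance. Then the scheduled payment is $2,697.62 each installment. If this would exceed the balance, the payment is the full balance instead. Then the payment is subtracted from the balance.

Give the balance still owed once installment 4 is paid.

$0.00

Installment 1: $8,124.56 +$203.11 interest = $8,327.67; pay $2,697.62 → $5,630.05
Installment 2: $5,630.05 +$203.11 interest = $5,833.16; pay $2,697.62 → $3,135.54
Installment 3: $3,135.54 +$203.11 interest = $3,338.65; pay $2,697.62 → $641.03
Installment 4: $641.03 +$203.11 interest = $844.14; pay $844.14 → $0.00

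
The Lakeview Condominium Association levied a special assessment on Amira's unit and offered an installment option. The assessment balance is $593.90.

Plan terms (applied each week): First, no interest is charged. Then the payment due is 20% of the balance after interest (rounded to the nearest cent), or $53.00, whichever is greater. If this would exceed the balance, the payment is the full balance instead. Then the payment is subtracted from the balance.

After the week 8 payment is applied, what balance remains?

$31.26

Week 1: $593.90 − $118.78 → $475.12
Week 2: $475.12 − $95.02 → $380.10
Week 3: $380.10 − $76.02 → $304.08
Week 4: $304.08 − $60.82 → $243.26
Week 5: $243.26 − $53.00 → $190.26
Week 6: $190.26 − $53.00 → $137.26
Week 7: $137.26 − $53.00 → $84.26
Week 8: $84.26 − $53.00 → $31.26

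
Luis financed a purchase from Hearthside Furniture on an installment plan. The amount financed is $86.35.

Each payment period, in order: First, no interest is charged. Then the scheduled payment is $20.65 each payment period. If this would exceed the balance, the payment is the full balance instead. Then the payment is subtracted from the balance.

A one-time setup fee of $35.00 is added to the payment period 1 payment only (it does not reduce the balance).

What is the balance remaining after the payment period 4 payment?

# | Opening | Payment | Fee | End bal
1 | $86.35 | $20.65 | $35.00 | $65.70
2 | $65.70 | $20.65 | — | $45.05
3 | $45.05 | $20.65 | — | $24.40
4 | $24.40 | $20.65 | — | $3.75

$3.75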